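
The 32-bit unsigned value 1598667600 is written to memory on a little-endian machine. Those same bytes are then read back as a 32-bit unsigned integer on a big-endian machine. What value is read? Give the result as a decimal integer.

1354451295

1598667600 in 32-bit hexadecimal is 0x5F49BB50.
Stored little-endian, the bytes at ascending addresses are 50 BB 49 5F.
Read back as big-endian, the last byte is least significant, giving 0x50BB495F.
0x50BB495F = 1354451295.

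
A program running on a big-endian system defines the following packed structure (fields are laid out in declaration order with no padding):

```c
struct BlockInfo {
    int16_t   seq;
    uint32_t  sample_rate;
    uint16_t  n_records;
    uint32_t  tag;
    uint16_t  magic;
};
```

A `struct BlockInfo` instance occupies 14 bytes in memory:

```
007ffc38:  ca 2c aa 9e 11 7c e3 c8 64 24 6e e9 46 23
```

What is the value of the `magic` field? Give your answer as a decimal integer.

17955

`magic` follows `seq` (2 B), `sample_rate` (4 B), `n_records` (2 B), `tag` (4 B), so it starts at offset 2 + 4 + 2 + 4 = 12 and occupies 2 bytes.
Bytes at offsets 12..13: 46 23.
Big-endian stores the most-significant byte at the lowest address.
The bytes are already most-significant first: 0x4623.
0x4623 = 17955.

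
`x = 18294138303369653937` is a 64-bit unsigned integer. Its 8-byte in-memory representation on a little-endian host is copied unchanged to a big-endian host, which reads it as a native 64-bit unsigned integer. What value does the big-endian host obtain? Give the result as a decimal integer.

12767202762544243197

18294138303369653937 in 64-bit hexadecimal is 0xFDE1D5DC44372EB1.
Stored little-endian, the bytes at ascending addresses are B1 2E 37 44 DC D5 E1 FD.
Read back as big-endian, the last byte is least significant, giving 0xB12E3744DCD5E1FD.
0xB12E3744DCD5E1FD = 12767202762544243197.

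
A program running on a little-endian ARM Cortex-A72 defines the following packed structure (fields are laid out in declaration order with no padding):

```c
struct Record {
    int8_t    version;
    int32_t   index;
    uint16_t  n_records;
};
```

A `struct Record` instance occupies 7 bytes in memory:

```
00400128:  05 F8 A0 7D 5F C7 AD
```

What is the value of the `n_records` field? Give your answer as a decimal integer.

44487

`n_records` follows `version` (1 B), `index` (4 B), so it starts at offset 1 + 4 = 5 and occupies 2 bytes.
Bytes at offsets 5..6: C7 AD.
Little-endian stores the least-significant byte at the lowest address.
Reassemble most-significant byte first: AD C7 → 0xADC7.
0xADC7 = 44487.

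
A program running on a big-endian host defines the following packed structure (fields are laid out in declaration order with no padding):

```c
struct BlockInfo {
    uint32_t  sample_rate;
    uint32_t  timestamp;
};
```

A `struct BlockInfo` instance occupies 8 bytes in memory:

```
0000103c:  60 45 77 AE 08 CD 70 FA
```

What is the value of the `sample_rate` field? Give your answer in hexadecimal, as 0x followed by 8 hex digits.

0x604577AE

`sample_rate` is the first field, at byte offset 0, occupying 4 bytes.
Bytes at offsets 0..3: 60 45 77 AE.
In big-endian order the high byte comes first in memory.
The bytes are already most-significant first: 0x604577AE.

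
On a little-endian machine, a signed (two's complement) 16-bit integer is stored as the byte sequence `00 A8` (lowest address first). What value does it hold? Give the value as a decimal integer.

In little-endian order the low byte comes first in memory.
Reassemble most-significant byte first: A8 00 → 0xA800.
Top bit is set, so as a signed 16-bit value this is 0xA800 − 2^16 = -22528.

-22528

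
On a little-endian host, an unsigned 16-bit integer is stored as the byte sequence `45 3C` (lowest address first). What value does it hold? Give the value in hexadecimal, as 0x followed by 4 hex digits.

0x3C45

Little-endian stores the least-significant byte at the lowest address.
Reassemble most-significant byte first: 3C 45 → 0x3C45.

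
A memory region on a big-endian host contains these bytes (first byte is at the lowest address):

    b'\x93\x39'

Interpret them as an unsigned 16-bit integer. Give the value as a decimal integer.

37689

Big-endian: lowest address holds the most-significant byte.
The bytes are already most-significant first: 0x9339.
0x9339 = 37689.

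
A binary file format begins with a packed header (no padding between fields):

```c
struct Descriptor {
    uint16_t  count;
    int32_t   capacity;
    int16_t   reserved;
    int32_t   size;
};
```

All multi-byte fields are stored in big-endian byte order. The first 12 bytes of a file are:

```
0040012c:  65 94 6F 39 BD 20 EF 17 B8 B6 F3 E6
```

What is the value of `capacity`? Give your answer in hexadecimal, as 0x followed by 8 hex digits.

`capacity` follows `count` (2 bytes), so it starts at byte offset 2 and occupies 4 bytes.
Bytes at offsets 2..5: 6F 39 BD 20.
In big-endian order the high byte comes first in memory.
The bytes are already most-significant first: 0x6F39BD20.

0x6F39BD20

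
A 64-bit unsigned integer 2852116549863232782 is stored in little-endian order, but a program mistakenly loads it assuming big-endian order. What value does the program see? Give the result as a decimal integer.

1032903303102501927

2852116549863232782 in 64-bit hexadecimal is 0x2794C0E4149C550E.
Stored little-endian, the bytes at ascending addresses are 0E 55 9C 14 E4 C0 94 27.
Read back as big-endian, the last byte is least significant, giving 0x0E559C14E4C09427.
0x0E559C14E4C09427 = 1032903303102501927.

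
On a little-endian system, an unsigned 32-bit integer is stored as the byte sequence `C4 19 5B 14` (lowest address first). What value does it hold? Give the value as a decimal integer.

341514692

In little-endian order the low byte comes first in memory.
Reassemble most-significant byte first: 14 5B 19 C4 → 0x145B19C4.
0x145B19C4 = 341514692.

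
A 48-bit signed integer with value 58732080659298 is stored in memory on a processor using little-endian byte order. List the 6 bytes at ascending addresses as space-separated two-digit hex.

58732080659298 in hexadecimal, padded to 48 bits, is 0x356AA0CDFB62.
Split into bytes (most-significant first): 35 6A A0 CD FB 62.
Little-endian: lowest address holds the least-significant byte.
So at ascending addresses the bytes are 62 FB CD A0 6A 35.

62 FB CD A0 6A 35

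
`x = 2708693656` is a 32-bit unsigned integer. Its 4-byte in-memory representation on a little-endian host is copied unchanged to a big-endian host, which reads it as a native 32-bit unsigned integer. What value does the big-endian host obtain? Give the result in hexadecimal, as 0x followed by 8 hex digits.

2708693656 in 32-bit hexadecimal is 0xA1736298.
Stored little-endian, the bytes at ascending addresses are 98 62 73 A1.
Read back as big-endian, the last byte is least significant, giving 0x986273A1.

0x986273A1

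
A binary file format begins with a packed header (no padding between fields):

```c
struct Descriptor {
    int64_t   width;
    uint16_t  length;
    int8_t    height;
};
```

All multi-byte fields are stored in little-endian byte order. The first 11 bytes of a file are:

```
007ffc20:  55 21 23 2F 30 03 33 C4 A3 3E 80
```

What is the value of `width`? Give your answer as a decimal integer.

`width` is the first field, at byte offset 0, occupying 8 bytes.
Bytes at offsets 0..7: 55 21 23 2F 30 03 33 C4.
Little-endian: lowest address holds the least-significant byte.
Reassemble most-significant byte first: C4 33 03 30 2F 23 21 55 → 0xC43303302F232155.
Top bit is set, so as a signed 64-bit value this is 0xC43303302F232155 − 2^64 = -4309096912979287723.

-4309096912979287723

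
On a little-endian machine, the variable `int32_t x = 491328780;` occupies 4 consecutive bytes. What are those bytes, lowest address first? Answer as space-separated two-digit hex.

0C 15 49 1D

491328780 in hexadecimal, padded to 32 bits, is 0x1D49150C.
Split into bytes (most-significant first): 1D 49 15 0C.
In little-endian order the low byte comes first in memory.
So at ascending addresses the bytes are 0C 15 49 1D.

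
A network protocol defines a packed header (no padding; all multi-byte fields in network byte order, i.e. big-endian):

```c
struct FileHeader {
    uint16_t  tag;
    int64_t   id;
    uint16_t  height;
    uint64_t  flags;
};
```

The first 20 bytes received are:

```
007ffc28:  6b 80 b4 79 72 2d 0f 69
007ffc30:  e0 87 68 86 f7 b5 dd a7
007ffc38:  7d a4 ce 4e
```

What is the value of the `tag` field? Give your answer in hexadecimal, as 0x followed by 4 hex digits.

0x6B80

`tag` is the first field, at byte offset 0, occupying 2 bytes.
Bytes at offsets 0..1: 6B 80.
Big-endian stores the most-significant byte at the lowest address.
The bytes are already most-significant first: 0x6B80.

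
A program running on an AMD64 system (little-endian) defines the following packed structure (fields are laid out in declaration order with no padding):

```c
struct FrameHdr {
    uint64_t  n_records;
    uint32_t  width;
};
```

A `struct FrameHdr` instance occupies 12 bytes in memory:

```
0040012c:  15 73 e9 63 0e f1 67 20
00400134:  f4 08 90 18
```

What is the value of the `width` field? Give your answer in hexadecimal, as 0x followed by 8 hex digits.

0x189008F4

`width` follows `n_records` (8 bytes), so it starts at byte offset 8 and occupies 4 bytes.
Bytes at offsets 8..11: F4 08 90 18.
In little-endian order the low byte comes first in memory.
Reassemble most-significant byte first: 18 90 08 F4 → 0x189008F4.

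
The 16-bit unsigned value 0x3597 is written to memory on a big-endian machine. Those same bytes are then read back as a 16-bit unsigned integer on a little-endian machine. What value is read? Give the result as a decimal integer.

38709

Stored big-endian, the bytes at ascending addresses are 35 97.
Read back as little-endian, the first byte is least significant, giving 0x9735.
0x9735 = 38709.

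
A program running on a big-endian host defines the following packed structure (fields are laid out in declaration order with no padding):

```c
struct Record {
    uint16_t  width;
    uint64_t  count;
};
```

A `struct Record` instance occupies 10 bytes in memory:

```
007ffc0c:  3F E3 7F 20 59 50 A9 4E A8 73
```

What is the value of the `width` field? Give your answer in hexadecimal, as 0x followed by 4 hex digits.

0x3FE3

`width` is the first field, at byte offset 0, occupying 2 bytes.
Bytes at offsets 0..1: 3F E3.
Big-endian: lowest address holds the most-significant byte.
The bytes are already most-significant first: 0x3FE3.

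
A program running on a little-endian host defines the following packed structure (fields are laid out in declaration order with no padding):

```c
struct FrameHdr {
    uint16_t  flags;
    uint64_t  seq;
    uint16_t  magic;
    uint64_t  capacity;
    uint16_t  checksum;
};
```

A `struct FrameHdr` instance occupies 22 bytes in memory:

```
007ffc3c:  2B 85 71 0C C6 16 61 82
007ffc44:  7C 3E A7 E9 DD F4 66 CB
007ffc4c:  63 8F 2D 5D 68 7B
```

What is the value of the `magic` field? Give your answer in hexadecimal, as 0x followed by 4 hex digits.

0xE9A7

`magic` follows `flags` (2 B), `seq` (8 B), so it starts at offset 2 + 8 = 10 and occupies 2 bytes.
Bytes at offsets 10..11: A7 E9.
Little-endian: lowest address holds the least-significant byte.
Reassemble most-significant byte first: E9 A7 → 0xE9A7.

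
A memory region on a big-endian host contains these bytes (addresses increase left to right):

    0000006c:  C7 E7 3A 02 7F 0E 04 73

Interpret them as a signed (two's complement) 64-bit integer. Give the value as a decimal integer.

-4042198358145760141

Big-endian stores the most-significant byte at the lowest address.
The bytes are already most-significant first: 0xC7E73A027F0E0473.
Top bit is set, so as a signed 64-bit value this is 0xC7E73A027F0E0473 − 2^64 = -4042198358145760141.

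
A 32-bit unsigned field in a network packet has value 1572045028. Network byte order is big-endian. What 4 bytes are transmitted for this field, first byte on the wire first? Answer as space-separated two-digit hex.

5D B3 80 E4

1572045028 in hexadecimal, padded to 32 bits, is 0x5DB380E4.
Split into bytes (most-significant first): 5D B3 80 E4.
In big-endian order the high byte comes first in memory.
So the memory order matches the most-significant-first order: 5D B3 80 E4.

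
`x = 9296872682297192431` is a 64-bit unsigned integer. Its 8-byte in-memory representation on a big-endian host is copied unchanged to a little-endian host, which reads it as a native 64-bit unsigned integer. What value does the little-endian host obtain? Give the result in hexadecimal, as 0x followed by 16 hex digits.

9296872682297192431 in 64-bit hexadecimal is 0x81052072965B6FEF.
Stored big-endian, the bytes at ascending addresses are 81 05 20 72 96 5B 6F EF.
Read back as little-endian, the first byte is least significant, giving 0xEF6F5B9672200581.

0xEF6F5B9672200581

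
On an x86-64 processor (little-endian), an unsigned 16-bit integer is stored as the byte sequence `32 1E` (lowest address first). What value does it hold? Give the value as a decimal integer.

Little-endian: lowest address holds the least-significant byte.
Reassemble most-significant byte first: 1E 32 → 0x1E32.
0x1E32 = 7730.

7730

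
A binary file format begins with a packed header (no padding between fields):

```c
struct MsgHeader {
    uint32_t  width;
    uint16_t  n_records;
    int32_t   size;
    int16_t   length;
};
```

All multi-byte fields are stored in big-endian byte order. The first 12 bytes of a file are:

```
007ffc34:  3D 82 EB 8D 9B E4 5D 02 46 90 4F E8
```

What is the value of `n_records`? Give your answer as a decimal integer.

`n_records` follows `width` (4 bytes), so it starts at byte offset 4 and occupies 2 bytes.
Bytes at offsets 4..5: 9B E4.
In big-endian order the high byte comes first in memory.
The bytes are already most-significant first: 0x9BE4.
0x9BE4 = 39908.

39908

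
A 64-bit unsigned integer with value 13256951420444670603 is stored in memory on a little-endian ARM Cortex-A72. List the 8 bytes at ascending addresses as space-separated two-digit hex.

8B FA 36 1C 14 27 FA B7

13256951420444670603 in hexadecimal, padded to 64 bits, is 0xB7FA27141C36FA8B.
Split into bytes (most-significant first): B7 FA 27 14 1C 36 FA 8B.
Little-endian stores the least-significant byte at the lowest address.
So at ascending addresses the bytes are 8B FA 36 1C 14 27 FA B7.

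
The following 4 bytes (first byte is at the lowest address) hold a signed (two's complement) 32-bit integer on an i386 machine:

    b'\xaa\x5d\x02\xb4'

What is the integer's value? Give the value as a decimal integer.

-1274913366

In little-endian order the low byte comes first in memory.
Reassemble most-significant byte first: B4 02 5D AA → 0xB4025DAA.
Top bit is set, so as a signed 32-bit value this is 0xB4025DAA − 2^32 = -1274913366.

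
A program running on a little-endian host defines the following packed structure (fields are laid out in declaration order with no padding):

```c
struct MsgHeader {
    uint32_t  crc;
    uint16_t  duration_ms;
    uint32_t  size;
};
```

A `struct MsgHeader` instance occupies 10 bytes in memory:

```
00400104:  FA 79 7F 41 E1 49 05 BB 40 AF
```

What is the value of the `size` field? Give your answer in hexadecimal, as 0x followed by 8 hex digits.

0xAF40BB05

`size` follows `crc` (4 B), `duration_ms` (2 B), so it starts at offset 4 + 2 = 6 and occupies 4 bytes.
Bytes at offsets 6..9: 05 BB 40 AF.
In little-endian order the low byte comes first in memory.
Reassemble most-significant byte first: AF 40 BB 05 → 0xAF40BB05.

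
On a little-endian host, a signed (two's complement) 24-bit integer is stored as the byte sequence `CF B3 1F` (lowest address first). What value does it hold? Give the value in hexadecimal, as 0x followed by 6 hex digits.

0x1FB3CF

Little-endian: lowest address holds the least-significant byte.
Reassemble most-significant byte first: 1F B3 CF → 0x1FB3CF.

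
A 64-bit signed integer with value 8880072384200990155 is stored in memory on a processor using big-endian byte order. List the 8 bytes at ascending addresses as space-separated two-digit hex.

7B 3C 5A C8 E8 0E 5D CB

8880072384200990155 in hexadecimal, padded to 64 bits, is 0x7B3C5AC8E80E5DCB.
Split into bytes (most-significant first): 7B 3C 5A C8 E8 0E 5D CB.
Big-endian: lowest address holds the most-significant byte.
So the memory order matches the most-significant-first order: 7B 3C 5A C8 E8 0E 5D CB.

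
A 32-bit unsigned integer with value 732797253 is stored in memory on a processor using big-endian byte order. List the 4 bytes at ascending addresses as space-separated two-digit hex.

732797253 in hexadecimal, padded to 32 bits, is 0x2BAD9945.
Split into bytes (most-significant first): 2B AD 99 45.
In big-endian order the high byte comes first in memory.
So the memory order matches the most-significant-first order: 2B AD 99 45.

2B AD 99 45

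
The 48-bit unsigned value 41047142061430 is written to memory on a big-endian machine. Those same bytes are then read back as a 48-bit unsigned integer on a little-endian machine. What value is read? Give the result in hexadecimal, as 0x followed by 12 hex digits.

0x765552085525

41047142061430 in 48-bit hexadecimal is 0x255508525576.
Stored big-endian, the bytes at ascending addresses are 25 55 08 52 55 76.
Read back as little-endian, the first byte is least significant, giving 0x765552085525.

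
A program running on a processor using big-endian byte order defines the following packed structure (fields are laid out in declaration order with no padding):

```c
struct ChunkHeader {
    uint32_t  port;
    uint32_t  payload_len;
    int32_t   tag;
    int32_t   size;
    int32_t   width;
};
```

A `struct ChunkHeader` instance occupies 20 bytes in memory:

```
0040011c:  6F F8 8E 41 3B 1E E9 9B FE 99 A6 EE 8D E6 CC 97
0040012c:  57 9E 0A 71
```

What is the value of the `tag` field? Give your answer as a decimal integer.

-23484690

`tag` follows `port` (4 B), `payload_len` (4 B), so it starts at offset 4 + 4 = 8 and occupies 4 bytes.
Bytes at offsets 8..11: FE 99 A6 EE.
Big-endian stores the most-significant byte at the lowest address.
The bytes are already most-significant first: 0xFE99A6EE.
Top bit is set, so as a signed 32-bit value this is 0xFE99A6EE − 2^32 = -23484690.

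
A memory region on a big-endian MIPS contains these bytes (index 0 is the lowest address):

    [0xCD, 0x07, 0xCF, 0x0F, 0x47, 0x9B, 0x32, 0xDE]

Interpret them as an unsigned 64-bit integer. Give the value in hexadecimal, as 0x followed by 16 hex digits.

Big-endian: lowest address holds the most-significant byte.
The bytes are already most-significant first: 0xCD07CF0F479B32DE.

0xCD07CF0F479B32DE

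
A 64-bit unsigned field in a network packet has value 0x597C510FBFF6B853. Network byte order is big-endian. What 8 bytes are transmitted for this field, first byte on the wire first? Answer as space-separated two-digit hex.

Split into bytes (most-significant first): 59 7C 51 0F BF F6 B8 53.
Big-endian: lowest address holds the most-significant byte.
So the memory order matches the most-significant-first order: 59 7C 51 0F BF F6 B8 53.

59 7C 51 0F BF F6 B8 53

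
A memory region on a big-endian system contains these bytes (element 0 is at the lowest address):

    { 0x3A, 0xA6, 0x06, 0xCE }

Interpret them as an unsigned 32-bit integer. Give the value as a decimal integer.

983959246

Big-endian stores the most-significant byte at the lowest address.
The bytes are already most-significant first: 0x3AA606CE.
0x3AA606CE = 983959246.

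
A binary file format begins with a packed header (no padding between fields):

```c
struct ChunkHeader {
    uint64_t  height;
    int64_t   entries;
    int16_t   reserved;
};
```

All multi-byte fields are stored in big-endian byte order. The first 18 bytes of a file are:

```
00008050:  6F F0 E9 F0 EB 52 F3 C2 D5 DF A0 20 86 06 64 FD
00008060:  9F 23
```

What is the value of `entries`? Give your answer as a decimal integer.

`entries` follows `height` (8 bytes), so it starts at byte offset 8 and occupies 8 bytes.
Bytes at offsets 8..15: D5 DF A0 20 86 06 64 FD.
Big-endian: lowest address holds the most-significant byte.
The bytes are already most-significant first: 0xD5DFA020860664FD.
Top bit is set, so as a signed 64-bit value this is 0xD5DFA020860664FD − 2^64 = -3035531562276461315.

-3035531562276461315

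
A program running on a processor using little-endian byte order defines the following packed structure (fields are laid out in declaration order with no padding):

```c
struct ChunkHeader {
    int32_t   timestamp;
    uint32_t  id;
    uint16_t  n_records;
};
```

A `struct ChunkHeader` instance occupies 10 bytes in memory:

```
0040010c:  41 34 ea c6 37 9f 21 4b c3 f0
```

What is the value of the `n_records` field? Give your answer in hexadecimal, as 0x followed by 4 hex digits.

`n_records` follows `timestamp` (4 B), `id` (4 B), so it starts at offset 4 + 4 = 8 and occupies 2 bytes.
Bytes at offsets 8..9: C3 F0.
Little-endian: lowest address holds the least-significant byte.
Reassemble most-significant byte first: F0 C3 → 0xF0C3.

0xF0C3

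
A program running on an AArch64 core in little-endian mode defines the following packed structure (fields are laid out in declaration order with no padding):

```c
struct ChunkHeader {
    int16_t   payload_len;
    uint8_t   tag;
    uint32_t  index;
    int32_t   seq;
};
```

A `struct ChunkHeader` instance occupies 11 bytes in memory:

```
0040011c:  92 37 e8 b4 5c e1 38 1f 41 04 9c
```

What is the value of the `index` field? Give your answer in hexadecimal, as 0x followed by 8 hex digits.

0x38E15CB4

`index` follows `payload_len` (2 B), `tag` (1 B), so it starts at offset 2 + 1 = 3 and occupies 4 bytes.
Bytes at offsets 3..6: B4 5C E1 38.
In little-endian order the low byte comes first in memory.
Reassemble most-significant byte first: 38 E1 5C B4 → 0x38E15CB4.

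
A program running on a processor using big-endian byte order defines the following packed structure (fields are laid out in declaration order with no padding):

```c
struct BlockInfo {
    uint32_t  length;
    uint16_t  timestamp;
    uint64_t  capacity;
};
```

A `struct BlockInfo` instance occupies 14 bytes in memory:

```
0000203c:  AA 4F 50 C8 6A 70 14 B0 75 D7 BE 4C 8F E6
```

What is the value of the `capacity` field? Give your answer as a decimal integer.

1490821046130741222

`capacity` follows `length` (4 B), `timestamp` (2 B), so it starts at offset 4 + 2 = 6 and occupies 8 bytes.
Bytes at offsets 6..13: 14 B0 75 D7 BE 4C 8F E6.
In big-endian order the high byte comes first in memory.
The bytes are already most-significant first: 0x14B075D7BE4C8FE6.
0x14B075D7BE4C8FE6 = 1490821046130741222.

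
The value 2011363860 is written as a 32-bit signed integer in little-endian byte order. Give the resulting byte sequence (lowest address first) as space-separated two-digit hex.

14 FA E2 77

2011363860 in hexadecimal, padded to 32 bits, is 0x77E2FA14.
Split into bytes (most-significant first): 77 E2 FA 14.
Little-endian: lowest address holds the least-significant byte.
So at ascending addresses the bytes are 14 FA E2 77.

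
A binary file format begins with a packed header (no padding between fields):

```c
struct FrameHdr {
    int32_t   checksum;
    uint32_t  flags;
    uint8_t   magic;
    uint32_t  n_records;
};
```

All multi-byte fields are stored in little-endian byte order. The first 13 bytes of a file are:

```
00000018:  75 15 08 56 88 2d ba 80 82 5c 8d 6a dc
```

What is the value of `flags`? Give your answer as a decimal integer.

2159685000

`flags` follows `checksum` (4 bytes), so it starts at byte offset 4 and occupies 4 bytes.
Bytes at offsets 4..7: 88 2D BA 80.
Little-endian stores the least-significant byte at the lowest address.
Reassemble most-significant byte first: 80 BA 2D 88 → 0x80BA2D88.
0x80BA2D88 = 2159685000.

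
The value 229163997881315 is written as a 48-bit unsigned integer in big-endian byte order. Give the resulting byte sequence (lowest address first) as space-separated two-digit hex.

D0 6C 66 B0 63 E3

229163997881315 in hexadecimal, padded to 48 bits, is 0xD06C66B063E3.
Split into bytes (most-significant first): D0 6C 66 B0 63 E3.
Big-endian: lowest address holds the most-significant byte.
So the memory order matches the most-significant-first order: D0 6C 66 B0 63 E3.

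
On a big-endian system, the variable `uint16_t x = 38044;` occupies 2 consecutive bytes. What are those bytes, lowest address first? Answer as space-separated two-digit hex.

38044 in hexadecimal, padded to 16 bits, is 0x949C.
Split into bytes (most-significant first): 94 9C.
In big-endian order the high byte comes first in memory.
So the memory order matches the most-significant-first order: 94 9C.

94 9C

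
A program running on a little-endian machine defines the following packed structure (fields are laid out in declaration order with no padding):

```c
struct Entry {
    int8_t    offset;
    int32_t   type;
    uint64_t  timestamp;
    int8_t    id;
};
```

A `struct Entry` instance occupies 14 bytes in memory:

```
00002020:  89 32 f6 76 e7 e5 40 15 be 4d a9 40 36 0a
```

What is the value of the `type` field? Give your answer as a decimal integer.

-411634126

`type` follows `offset` (1 byte), so it starts at byte offset 1 and occupies 4 bytes.
Bytes at offsets 1..4: 32 F6 76 E7.
In little-endian order the low byte comes first in memory.
Reassemble most-significant byte first: E7 76 F6 32 → 0xE776F632.
Top bit is set, so as a signed 32-bit value this is 0xE776F632 − 2^32 = -411634126.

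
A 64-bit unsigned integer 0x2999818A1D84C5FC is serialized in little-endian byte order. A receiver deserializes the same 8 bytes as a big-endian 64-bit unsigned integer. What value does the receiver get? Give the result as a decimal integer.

18214109530382506281

Stored little-endian, the bytes at ascending addresses are FC C5 84 1D 8A 81 99 29.
Read back as big-endian, the last byte is least significant, giving 0xFCC5841D8A819929.
0xFCC5841D8A819929 = 18214109530382506281.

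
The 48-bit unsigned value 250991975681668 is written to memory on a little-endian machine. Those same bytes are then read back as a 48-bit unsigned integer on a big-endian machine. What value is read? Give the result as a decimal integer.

145472918341348

250991975681668 in 48-bit hexadecimal is 0xE4469F8D4E84.
Stored little-endian, the bytes at ascending addresses are 84 4E 8D 9F 46 E4.
Read back as big-endian, the last byte is least significant, giving 0x844E8D9F46E4.
0x844E8D9F46E4 = 145472918341348.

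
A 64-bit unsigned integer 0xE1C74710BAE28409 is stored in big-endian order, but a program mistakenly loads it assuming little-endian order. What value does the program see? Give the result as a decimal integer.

Stored big-endian, the bytes at ascending addresses are E1 C7 47 10 BA E2 84 09.
Read back as little-endian, the first byte is least significant, giving 0x0984E2BA1047C7E1.
0x0984E2BA1047C7E1 = 685922332032092129.

685922332032092129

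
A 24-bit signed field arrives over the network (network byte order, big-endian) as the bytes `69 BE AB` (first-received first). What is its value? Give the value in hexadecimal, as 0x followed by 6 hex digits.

Big-endian: lowest address holds the most-significant byte.
The bytes are already most-significant first: 0x69BEAB.

0x69BEAB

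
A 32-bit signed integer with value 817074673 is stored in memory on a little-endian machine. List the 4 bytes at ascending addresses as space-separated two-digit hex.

F1 91 B3 30

817074673 in hexadecimal, padded to 32 bits, is 0x30B391F1.
Split into bytes (most-significant first): 30 B3 91 F1.
In little-endian order the low byte comes first in memory.
So at ascending addresses the bytes are F1 91 B3 30.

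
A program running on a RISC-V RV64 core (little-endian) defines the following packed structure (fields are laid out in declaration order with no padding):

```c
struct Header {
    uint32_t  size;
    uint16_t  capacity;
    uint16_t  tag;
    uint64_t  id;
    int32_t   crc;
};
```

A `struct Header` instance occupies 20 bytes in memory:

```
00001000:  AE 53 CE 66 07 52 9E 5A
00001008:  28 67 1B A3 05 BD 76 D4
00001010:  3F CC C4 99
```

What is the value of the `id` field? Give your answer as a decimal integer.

15309631815201548072

`id` follows `size` (4 B), `capacity` (2 B), `tag` (2 B), so it starts at offset 4 + 2 + 2 = 8 and occupies 8 bytes.
Bytes at offsets 8..15: 28 67 1B A3 05 BD 76 D4.
Little-endian stores the least-significant byte at the lowest address.
Reassemble most-significant byte first: D4 76 BD 05 A3 1B 67 28 → 0xD476BD05A31B6728.
0xD476BD05A31B6728 = 15309631815201548072.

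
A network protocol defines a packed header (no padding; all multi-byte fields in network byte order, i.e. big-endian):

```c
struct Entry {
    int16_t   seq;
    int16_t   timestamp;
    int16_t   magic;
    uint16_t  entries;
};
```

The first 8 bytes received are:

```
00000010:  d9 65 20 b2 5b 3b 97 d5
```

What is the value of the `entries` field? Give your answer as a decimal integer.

38869

`entries` follows `seq` (2 B), `timestamp` (2 B), `magic` (2 B), so it starts at offset 2 + 2 + 2 = 6 and occupies 2 bytes.
Bytes at offsets 6..7: 97 D5.
Big-endian stores the most-significant byte at the lowest address.
The bytes are already most-significant first: 0x97D5.
0x97D5 = 38869.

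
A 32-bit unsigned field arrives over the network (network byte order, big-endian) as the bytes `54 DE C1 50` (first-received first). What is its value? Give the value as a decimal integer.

Big-endian: lowest address holds the most-significant byte.
The bytes are already most-significant first: 0x54DEC150.
0x54DEC150 = 1423884624.

1423884624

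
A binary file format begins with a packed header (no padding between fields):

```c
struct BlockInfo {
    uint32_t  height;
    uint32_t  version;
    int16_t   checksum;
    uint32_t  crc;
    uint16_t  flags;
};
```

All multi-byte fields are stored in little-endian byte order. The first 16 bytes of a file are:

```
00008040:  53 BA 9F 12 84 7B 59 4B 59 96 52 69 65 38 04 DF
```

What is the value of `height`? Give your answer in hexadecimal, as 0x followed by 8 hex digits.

`height` is the first field, at byte offset 0, occupying 4 bytes.
Bytes at offsets 0..3: 53 BA 9F 12.
Little-endian stores the least-significant byte at the lowest address.
Reassemble most-significant byte first: 12 9F BA 53 → 0x129FBA53.

0x129FBA53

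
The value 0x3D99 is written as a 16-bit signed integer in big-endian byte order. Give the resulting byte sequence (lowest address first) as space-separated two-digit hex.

3D 99

Split into bytes (most-significant first): 3D 99.
Big-endian stores the most-significant byte at the lowest address.
So the memory order matches the most-significant-first order: 3D 99.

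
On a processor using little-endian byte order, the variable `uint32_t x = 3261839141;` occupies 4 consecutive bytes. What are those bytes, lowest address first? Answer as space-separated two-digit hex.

25 B7 6B C2

3261839141 in hexadecimal, padded to 32 bits, is 0xC26BB725.
Split into bytes (most-significant first): C2 6B B7 25.
Little-endian stores the least-significant byte at the lowest address.
So at ascending addresses the bytes are 25 B7 6B C2.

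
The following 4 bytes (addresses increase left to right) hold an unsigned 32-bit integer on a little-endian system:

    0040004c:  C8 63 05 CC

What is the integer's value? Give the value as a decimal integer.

In little-endian order the low byte comes first in memory.
Reassemble most-significant byte first: CC 05 63 C8 → 0xCC0563C8.
0xCC0563C8 = 3422905288.

3422905288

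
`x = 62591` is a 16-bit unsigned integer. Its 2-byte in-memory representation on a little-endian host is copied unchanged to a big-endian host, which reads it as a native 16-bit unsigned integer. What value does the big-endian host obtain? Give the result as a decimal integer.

32756

62591 in 16-bit hexadecimal is 0xF47F.
Stored little-endian, the bytes at ascending addresses are 7F F4.
Read back as big-endian, the last byte is least significant, giving 0x7FF4.
0x7FF4 = 32756.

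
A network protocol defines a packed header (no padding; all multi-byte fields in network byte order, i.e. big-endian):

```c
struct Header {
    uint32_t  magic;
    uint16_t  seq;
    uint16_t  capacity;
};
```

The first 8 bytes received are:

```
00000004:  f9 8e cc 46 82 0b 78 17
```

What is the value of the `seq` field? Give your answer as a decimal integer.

33291

`seq` follows `magic` (4 bytes), so it starts at byte offset 4 and occupies 2 bytes.
Bytes at offsets 4..5: 82 0B.
Big-endian stores the most-significant byte at the lowest address.
The bytes are already most-significant first: 0x820B.
0x820B = 33291.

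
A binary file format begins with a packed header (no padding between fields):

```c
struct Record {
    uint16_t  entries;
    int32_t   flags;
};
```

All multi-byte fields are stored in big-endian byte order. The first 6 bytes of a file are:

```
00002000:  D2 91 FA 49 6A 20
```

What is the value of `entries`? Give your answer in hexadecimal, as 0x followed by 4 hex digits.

`entries` is the first field, at byte offset 0, occupying 2 bytes.
Bytes at offsets 0..1: D2 91.
Big-endian stores the most-significant byte at the lowest address.
The bytes are already most-significant first: 0xD291.

0xD291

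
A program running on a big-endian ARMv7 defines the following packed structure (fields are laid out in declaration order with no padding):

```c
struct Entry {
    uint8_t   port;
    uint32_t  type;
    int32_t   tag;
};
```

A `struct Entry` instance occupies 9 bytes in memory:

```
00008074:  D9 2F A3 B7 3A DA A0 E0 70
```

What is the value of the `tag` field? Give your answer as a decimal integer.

`tag` follows `port` (1 B), `type` (4 B), so it starts at offset 1 + 4 = 5 and occupies 4 bytes.
Bytes at offsets 5..8: DA A0 E0 70.
Big-endian: lowest address holds the most-significant byte.
The bytes are already most-significant first: 0xDAA0E070.
Top bit is set, so as a signed 32-bit value this is 0xDAA0E070 − 2^32 = -626990992.

-626990992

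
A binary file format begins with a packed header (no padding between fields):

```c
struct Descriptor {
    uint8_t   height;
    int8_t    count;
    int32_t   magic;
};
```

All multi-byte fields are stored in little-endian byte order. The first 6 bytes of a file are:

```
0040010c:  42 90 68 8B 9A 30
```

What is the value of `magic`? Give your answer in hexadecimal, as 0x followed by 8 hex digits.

`magic` follows `height` (1 B), `count` (1 B), so it starts at offset 1 + 1 = 2 and occupies 4 bytes.
Bytes at offsets 2..5: 68 8B 9A 30.
Little-endian: lowest address holds the least-significant byte.
Reassemble most-significant byte first: 30 9A 8B 68 → 0x309A8B68.

0x309A8B68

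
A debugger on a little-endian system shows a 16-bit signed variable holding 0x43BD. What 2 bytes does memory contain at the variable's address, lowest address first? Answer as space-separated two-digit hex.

Split into bytes (most-significant first): 43 BD.
In little-endian order the low byte comes first in memory.
So at ascending addresses the bytes are BD 43.

BD 43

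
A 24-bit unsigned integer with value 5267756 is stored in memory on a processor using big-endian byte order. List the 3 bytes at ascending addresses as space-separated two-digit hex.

50 61 2C

5267756 in hexadecimal, padded to 24 bits, is 0x50612C.
Split into bytes (most-significant first): 50 61 2C.
Big-endian: lowest address holds the most-significant byte.
So the memory order matches the most-significant-first order: 50 61 2C.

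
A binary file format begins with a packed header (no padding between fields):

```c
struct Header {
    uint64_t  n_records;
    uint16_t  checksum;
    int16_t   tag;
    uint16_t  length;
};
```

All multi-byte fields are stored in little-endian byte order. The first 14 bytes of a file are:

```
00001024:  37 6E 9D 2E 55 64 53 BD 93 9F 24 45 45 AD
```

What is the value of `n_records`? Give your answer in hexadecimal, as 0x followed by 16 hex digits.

0xBD5364552E9D6E37

`n_records` is the first field, at byte offset 0, occupying 8 bytes.
Bytes at offsets 0..7: 37 6E 9D 2E 55 64 53 BD.
Little-endian stores the least-significant byte at the lowest address.
Reassemble most-significant byte first: BD 53 64 55 2E 9D 6E 37 → 0xBD5364552E9D6E37.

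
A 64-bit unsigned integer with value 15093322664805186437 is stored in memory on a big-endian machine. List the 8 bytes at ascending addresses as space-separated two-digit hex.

15093322664805186437 in hexadecimal, padded to 64 bits, is 0xD17640FEEC10BB85.
Split into bytes (most-significant first): D1 76 40 FE EC 10 BB 85.
Big-endian stores the most-significant byte at the lowest address.
So the memory order matches the most-significant-first order: D1 76 40 FE EC 10 BB 85.

D1 76 40 FE EC 10 BB 85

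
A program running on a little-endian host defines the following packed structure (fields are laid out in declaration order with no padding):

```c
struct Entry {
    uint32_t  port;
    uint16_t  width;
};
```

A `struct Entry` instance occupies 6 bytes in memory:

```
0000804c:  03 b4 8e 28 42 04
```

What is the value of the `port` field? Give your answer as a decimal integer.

680440835

`port` is the first field, at byte offset 0, occupying 4 bytes.
Bytes at offsets 0..3: 03 B4 8E 28.
In little-endian order the low byte comes first in memory.
Reassemble most-significant byte first: 28 8E B4 03 → 0x288EB403.
0x288EB403 = 680440835.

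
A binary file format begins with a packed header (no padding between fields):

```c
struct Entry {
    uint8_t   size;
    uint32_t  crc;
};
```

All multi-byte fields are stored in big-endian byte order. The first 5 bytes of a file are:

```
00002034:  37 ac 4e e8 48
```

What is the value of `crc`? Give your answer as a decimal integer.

2890852424

`crc` follows `size` (1 byte), so it starts at byte offset 1 and occupies 4 bytes.
Bytes at offsets 1..4: AC 4E E8 48.
In big-endian order the high byte comes first in memory.
The bytes are already most-significant first: 0xAC4EE848.
0xAC4EE848 = 2890852424.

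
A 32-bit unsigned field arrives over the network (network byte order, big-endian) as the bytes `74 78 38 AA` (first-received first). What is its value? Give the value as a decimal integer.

In big-endian order the high byte comes first in memory.
The bytes are already most-significant first: 0x747838AA.
0x747838AA = 1954035882.

1954035882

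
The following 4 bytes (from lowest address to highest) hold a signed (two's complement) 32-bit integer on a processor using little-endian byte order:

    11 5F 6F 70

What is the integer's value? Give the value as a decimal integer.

Little-endian stores the least-significant byte at the lowest address.
Reassemble most-significant byte first: 70 6F 5F 11 → 0x706F5F11.
0x706F5F11 = 1886347025.

1886347025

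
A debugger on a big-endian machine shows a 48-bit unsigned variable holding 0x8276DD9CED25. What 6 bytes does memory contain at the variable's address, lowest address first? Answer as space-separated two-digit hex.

Split into bytes (most-significant first): 82 76 DD 9C ED 25.
Big-endian stores the most-significant byte at the lowest address.
So the memory order matches the most-significant-first order: 82 76 DD 9C ED 25.

82 76 DD 9C ED 25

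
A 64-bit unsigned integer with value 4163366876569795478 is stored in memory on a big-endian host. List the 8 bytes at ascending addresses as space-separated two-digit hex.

4163366876569795478 in hexadecimal, padded to 64 bits, is 0x39C7401DA391FB96.
Split into bytes (most-significant first): 39 C7 40 1D A3 91 FB 96.
In big-endian order the high byte comes first in memory.
So the memory order matches the most-significant-first order: 39 C7 40 1D A3 91 FB 96.

39 C7 40 1D A3 91 FB 96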